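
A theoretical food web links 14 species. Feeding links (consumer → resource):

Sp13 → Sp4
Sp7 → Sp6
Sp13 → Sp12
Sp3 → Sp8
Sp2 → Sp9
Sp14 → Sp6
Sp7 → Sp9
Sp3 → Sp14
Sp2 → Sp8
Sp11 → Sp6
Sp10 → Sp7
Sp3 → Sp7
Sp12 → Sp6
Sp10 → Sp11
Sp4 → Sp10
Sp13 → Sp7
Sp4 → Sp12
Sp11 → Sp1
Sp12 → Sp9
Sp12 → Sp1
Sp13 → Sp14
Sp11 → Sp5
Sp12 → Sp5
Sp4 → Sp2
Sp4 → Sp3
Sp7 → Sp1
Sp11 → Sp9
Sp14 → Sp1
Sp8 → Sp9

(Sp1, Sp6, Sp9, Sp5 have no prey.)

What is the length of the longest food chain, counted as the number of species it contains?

5 species

One longest chain: Sp1 → Sp7 → Sp10 → Sp4 → Sp13.
It has 5 species and 4 links.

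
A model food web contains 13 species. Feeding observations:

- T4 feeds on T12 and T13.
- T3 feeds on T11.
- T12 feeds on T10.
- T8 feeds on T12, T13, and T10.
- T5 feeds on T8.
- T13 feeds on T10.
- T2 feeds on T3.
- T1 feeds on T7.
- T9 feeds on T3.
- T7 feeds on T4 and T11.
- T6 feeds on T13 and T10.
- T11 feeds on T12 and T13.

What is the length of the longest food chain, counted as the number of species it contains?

5 species

One longest chain: T10 → T13 → T11 → T3 → T2.
It has 5 species and 4 links.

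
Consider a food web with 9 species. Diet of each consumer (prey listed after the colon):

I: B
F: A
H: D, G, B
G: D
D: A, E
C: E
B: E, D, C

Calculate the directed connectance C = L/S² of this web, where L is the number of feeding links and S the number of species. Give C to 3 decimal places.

C = 0.148

The web has S = 9 species and L = 12 feeding links.
C = L / S² = 12 / 81 = 0.1481 ≈ 0.148.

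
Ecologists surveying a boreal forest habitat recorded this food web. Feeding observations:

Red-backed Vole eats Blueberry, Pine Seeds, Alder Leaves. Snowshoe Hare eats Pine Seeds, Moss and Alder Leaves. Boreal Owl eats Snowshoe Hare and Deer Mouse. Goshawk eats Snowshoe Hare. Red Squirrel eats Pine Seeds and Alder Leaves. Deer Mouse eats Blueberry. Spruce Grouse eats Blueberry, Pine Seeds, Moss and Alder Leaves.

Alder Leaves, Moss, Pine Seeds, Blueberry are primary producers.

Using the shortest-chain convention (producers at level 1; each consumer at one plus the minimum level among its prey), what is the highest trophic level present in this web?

3

Producers (level 1): Alder Leaves, Moss, Pine Seeds, Blueberry.
Following each consumer down to its lowest-level prey: Alder Leaves → Snowshoe Hare → Goshawk (levels 1 through 3).
All prey of Goshawk (Snowshoe Hare 2) are at level 2 or above, so Goshawk is at level 1 + 2 = 3.
Every consumer has at least one prey at level 2 or below, so none exceeds level 3.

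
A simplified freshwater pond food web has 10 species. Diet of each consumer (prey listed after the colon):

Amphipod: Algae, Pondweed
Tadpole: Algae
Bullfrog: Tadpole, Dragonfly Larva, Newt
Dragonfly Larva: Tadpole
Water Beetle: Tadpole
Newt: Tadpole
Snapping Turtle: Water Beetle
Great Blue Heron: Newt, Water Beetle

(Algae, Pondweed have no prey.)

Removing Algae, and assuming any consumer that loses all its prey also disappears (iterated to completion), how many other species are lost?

Remove Algae.
Round 1: Tadpole (all prey gone) → extinct.
Round 2: Dragonfly Larva (all prey gone), Newt (all prey gone), Water Beetle (all prey gone) → extinct.
Round 3: Snapping Turtle (all prey gone), Great Blue Heron (all prey gone), Bullfrog (all prey gone) → extinct.
No further losses. Total secondary extinctions: 7.

7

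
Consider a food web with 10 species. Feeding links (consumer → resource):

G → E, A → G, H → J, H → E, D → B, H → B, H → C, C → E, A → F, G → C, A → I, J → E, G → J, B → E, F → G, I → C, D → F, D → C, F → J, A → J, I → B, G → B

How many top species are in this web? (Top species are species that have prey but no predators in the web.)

Top species (has prey, but nothing eats it): H, D, A.
Count: 3.

3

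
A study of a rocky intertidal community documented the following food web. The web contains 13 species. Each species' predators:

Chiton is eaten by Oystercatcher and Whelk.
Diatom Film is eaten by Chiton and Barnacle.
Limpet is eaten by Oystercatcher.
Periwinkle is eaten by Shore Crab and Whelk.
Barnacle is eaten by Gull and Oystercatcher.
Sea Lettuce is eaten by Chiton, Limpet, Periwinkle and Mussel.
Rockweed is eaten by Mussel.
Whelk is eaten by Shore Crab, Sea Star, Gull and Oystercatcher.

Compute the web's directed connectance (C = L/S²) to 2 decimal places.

C = 0.11

The web has S = 13 species and L = 18 feeding links.
C = L / S² = 18 / 169 = 0.1065 ≈ 0.11.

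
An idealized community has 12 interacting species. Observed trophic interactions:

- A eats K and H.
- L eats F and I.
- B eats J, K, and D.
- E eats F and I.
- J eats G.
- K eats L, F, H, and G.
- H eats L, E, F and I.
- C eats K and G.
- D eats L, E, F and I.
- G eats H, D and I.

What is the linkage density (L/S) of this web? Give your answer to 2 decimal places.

L/S = 2.25

There are L = 27 links among S = 12 species.
L/S = 27/12 = 2.2500 ≈ 2.25.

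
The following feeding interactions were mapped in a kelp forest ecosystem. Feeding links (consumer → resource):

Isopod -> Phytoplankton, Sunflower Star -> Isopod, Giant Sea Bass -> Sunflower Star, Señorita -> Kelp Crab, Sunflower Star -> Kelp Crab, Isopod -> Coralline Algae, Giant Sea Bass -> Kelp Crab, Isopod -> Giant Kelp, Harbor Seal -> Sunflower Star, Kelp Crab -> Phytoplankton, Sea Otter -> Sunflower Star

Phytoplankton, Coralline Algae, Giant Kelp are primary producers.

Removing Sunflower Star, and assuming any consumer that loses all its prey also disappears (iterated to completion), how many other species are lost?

2

Remove Sunflower Star.
Round 1: Sea Otter (all prey gone), Harbor Seal (all prey gone) → extinct.
No further losses. Total secondary extinctions: 2.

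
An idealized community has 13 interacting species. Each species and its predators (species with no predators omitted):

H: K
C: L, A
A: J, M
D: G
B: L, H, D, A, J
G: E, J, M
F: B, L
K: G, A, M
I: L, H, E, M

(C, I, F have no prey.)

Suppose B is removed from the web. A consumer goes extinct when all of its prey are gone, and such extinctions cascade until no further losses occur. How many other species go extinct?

1

Remove B.
Round 1: D (all prey gone) → extinct.
No further losses. Total secondary extinctions: 1.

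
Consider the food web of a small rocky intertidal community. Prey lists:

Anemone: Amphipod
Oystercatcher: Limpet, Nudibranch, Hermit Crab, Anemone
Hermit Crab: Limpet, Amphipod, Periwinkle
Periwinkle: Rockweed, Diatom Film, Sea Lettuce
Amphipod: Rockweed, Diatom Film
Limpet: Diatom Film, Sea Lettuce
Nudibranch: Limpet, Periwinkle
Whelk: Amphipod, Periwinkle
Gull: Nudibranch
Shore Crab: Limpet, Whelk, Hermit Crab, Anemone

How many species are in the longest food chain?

One longest chain: Diatom Film → Limpet → Hermit Crab → Oystercatcher.
It has 4 species and 3 links.

4 species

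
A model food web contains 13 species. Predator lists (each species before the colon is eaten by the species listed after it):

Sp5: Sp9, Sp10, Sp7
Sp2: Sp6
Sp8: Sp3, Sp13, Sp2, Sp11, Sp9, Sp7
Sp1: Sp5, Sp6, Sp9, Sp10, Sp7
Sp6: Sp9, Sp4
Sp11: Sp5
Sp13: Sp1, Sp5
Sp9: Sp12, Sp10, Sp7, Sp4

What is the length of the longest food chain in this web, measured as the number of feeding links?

One longest chain: Sp8 → Sp13 → Sp1 → Sp5 → Sp9 → Sp12.
It has 6 species and 5 links.

5 links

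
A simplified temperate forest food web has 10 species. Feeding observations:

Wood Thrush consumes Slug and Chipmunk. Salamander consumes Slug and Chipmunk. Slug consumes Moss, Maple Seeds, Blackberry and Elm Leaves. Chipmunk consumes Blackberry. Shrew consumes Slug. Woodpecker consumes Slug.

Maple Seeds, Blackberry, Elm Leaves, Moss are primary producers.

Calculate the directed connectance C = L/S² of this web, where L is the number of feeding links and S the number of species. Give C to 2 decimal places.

C = 0.11

The web has S = 10 species and L = 11 feeding links.
C = L / S² = 11 / 100 = 0.1100 ≈ 0.11.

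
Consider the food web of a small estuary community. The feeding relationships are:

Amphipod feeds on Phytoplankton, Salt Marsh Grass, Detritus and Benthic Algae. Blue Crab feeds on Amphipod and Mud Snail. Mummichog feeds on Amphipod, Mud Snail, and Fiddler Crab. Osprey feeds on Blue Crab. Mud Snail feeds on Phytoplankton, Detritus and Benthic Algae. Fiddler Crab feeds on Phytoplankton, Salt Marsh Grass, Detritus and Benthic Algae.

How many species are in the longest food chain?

4 species

One longest chain: Salt Marsh Grass → Amphipod → Blue Crab → Osprey.
It has 4 species and 3 links.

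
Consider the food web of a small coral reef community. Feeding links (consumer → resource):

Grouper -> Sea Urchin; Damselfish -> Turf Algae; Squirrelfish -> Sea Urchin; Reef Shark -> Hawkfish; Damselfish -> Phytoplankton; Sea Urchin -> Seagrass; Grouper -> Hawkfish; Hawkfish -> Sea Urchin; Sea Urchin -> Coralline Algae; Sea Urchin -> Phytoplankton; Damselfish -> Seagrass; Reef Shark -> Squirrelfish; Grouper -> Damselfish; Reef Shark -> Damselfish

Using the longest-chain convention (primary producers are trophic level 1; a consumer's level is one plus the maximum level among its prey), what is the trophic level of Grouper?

Phytoplankton is a producer → level 1.
Sea Urchin eats Phytoplankton (level 1); other prey at levels: Seagrass 1, Coralline Algae 1 → level 2.
Hawkfish eats Sea Urchin → level 3.
Grouper eats Hawkfish (level 3); other prey at levels: Sea Urchin 2, Damselfish 2 → level 4.

Trophic level 4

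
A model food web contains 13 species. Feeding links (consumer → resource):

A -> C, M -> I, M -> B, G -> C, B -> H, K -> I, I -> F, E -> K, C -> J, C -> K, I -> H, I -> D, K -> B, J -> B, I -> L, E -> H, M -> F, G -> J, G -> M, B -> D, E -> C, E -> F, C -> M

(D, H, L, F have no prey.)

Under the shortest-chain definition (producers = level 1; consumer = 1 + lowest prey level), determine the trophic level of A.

Trophic level 4

F is a producer → level 1.
M eats F → level 2.
C eats M → level 3.
A eats C → level 4.
No prey of A is below level 3, so 4 is the minimum.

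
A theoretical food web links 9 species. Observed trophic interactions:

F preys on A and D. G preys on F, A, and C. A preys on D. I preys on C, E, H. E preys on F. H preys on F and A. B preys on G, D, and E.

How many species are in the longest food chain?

5 species

One longest chain: D → A → F → G → B.
It has 5 species and 4 links.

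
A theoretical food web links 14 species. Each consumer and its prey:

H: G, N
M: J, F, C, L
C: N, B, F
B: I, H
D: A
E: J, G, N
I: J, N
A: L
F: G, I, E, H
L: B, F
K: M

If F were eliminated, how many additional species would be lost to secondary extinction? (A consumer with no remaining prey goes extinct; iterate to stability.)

0

Remove F.
Every predator of it retains at least one other prey: C still has N, B; L still has B; M still has J, C, L.
No consumer loses all prey, so no secondary extinctions occur.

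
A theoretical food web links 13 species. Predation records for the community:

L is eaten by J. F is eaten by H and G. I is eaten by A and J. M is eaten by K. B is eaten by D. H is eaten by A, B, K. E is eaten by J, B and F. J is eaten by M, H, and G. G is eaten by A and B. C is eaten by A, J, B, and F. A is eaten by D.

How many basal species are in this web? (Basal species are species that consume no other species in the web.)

4

Basal species (no prey listed): L, E, C, I.
Count: 4.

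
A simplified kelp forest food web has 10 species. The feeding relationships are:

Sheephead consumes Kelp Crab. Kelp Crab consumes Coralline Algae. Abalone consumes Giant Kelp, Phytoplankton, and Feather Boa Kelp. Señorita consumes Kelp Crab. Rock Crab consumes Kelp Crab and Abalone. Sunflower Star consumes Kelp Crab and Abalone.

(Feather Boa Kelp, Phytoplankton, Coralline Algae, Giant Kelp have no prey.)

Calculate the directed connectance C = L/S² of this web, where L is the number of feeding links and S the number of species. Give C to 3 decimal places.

C = 0.100

The web has S = 10 species and L = 10 feeding links.
C = L / S² = 10 / 100 = 0.1000 ≈ 0.100.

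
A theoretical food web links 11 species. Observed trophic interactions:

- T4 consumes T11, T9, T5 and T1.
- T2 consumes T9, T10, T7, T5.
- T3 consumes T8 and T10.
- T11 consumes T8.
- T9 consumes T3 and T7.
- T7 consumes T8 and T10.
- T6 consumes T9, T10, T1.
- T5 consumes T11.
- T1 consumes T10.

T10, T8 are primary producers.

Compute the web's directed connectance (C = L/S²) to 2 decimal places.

The web has S = 11 species and L = 20 feeding links.
C = L / S² = 20 / 121 = 0.1653 ≈ 0.17.

C = 0.17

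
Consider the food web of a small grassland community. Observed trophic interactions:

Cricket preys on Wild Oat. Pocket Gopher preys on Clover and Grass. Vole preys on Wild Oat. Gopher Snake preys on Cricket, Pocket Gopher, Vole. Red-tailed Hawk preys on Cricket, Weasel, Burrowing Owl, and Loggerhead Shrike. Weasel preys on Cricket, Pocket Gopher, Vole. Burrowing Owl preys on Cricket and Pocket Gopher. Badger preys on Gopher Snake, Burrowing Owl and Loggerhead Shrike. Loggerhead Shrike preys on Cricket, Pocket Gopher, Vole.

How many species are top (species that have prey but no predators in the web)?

2

Top species (has prey, but nothing eats it): Badger, Red-tailed Hawk.
Count: 2.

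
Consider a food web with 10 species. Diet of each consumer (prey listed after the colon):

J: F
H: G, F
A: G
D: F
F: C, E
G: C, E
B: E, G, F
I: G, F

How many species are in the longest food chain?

3 species

One longest chain: C → G → I.
It has 3 species and 2 links.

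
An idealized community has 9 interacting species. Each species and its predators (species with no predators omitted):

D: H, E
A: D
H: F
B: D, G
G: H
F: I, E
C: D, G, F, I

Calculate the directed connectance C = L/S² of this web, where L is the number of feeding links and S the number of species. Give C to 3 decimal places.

C = 0.160

The web has S = 9 species and L = 13 feeding links.
C = L / S² = 13 / 81 = 0.1605 ≈ 0.160.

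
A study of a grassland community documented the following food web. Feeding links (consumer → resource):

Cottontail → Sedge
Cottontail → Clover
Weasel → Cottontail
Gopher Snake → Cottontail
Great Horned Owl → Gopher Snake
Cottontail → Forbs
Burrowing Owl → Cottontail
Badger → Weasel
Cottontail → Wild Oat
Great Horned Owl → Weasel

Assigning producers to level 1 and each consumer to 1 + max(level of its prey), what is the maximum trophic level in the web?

Producers (level 1): Forbs, Sedge, Wild Oat, Clover.
Forbs → Cottontail → Weasel → Badger gives Badger level 4.
No species has a prey at level 4, so no species reaches level 5.

4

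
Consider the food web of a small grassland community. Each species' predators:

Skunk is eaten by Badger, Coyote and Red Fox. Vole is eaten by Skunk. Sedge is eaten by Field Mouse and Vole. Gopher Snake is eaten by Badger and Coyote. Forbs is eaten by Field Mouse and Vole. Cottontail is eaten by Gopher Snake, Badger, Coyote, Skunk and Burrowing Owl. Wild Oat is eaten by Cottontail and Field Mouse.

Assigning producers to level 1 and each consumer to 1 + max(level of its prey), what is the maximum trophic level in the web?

Producers (level 1): Wild Oat, Forbs, Sedge.
Forbs → Vole → Skunk → Red Fox gives Red Fox level 4.
No species has a prey at level 4, so no species reaches level 5.

4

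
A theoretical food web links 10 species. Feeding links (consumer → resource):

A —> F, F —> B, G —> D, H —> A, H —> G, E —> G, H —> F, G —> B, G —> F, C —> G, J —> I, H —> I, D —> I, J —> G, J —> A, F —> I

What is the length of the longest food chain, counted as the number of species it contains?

4 species

One longest chain: I → F → A → J.
It has 4 species and 3 links.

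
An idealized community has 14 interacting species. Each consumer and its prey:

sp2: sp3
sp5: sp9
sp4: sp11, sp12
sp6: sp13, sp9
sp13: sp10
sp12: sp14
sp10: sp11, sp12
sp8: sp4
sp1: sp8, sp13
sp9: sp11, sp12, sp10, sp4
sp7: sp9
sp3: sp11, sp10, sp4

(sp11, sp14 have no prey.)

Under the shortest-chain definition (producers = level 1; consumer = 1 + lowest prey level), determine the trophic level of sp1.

Trophic level 4

sp11 is a producer → level 1.
sp4 eats sp11 → level 2.
sp8 eats sp4 → level 3.
sp1 eats sp8 → level 4.
No prey of sp1 is below level 3, so 4 is the minimum.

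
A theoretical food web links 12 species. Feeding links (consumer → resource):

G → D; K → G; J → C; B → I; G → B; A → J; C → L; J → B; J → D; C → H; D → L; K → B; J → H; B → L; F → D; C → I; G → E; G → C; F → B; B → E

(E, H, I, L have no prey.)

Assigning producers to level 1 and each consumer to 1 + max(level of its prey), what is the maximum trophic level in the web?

4

Producers (level 1): E, H, I, L.
H → C → G → K gives K level 4.
No species has a prey at level 4, so no species reaches level 5.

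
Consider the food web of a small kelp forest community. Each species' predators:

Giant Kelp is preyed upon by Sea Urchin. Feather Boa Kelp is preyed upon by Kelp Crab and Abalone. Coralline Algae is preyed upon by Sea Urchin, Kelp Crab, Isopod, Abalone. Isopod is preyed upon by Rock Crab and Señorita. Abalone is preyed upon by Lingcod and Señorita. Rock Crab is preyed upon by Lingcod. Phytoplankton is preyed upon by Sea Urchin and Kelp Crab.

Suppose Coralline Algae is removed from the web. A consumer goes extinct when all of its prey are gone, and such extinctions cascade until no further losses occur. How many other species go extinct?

Remove Coralline Algae.
Round 1: Isopod (all prey gone) → extinct.
Round 2: Rock Crab (all prey gone) → extinct.
No further losses. Total secondary extinctions: 2.

2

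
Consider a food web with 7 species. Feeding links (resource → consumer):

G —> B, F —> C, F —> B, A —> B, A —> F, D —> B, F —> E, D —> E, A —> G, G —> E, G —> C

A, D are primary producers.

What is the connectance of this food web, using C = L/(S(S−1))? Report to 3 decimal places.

The web has S = 7 species and L = 11 feeding links.
C = L / (S(S−1)) = 11 / 42 = 0.2619 ≈ 0.262.

C = 0.262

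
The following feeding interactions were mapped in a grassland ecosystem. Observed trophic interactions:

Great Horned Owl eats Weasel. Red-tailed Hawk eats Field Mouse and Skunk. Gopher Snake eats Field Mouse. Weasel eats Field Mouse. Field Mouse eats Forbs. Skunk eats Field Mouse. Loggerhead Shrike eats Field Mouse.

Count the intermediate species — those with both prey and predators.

Intermediate species (has both prey and predators): Field Mouse, Weasel, Skunk.
Count: 3.

3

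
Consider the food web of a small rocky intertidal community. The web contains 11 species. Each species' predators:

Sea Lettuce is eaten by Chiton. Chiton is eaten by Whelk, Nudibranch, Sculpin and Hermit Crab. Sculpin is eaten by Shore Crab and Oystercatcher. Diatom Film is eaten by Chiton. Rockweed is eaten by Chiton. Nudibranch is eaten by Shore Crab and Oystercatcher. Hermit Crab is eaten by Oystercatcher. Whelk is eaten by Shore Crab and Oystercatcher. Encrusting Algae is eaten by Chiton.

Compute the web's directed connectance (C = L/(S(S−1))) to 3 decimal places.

The web has S = 11 species and L = 15 feeding links.
C = L / (S(S−1)) = 15 / 110 = 0.1364 ≈ 0.136.

C = 0.136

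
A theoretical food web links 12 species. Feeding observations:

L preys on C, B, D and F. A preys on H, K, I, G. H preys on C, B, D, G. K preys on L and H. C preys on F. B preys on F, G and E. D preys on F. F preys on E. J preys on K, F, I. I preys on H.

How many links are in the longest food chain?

One longest chain: E → F → D → H → I → J.
It has 6 species and 5 links.

5 links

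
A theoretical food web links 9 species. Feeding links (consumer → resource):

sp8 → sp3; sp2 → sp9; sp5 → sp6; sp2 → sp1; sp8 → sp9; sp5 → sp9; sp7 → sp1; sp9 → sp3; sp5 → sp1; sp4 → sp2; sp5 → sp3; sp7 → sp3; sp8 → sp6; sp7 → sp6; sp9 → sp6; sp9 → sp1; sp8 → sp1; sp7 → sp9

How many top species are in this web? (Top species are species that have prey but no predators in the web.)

4

Top species (has prey, but nothing eats it): sp7, sp5, sp8, sp4.
Count: 4.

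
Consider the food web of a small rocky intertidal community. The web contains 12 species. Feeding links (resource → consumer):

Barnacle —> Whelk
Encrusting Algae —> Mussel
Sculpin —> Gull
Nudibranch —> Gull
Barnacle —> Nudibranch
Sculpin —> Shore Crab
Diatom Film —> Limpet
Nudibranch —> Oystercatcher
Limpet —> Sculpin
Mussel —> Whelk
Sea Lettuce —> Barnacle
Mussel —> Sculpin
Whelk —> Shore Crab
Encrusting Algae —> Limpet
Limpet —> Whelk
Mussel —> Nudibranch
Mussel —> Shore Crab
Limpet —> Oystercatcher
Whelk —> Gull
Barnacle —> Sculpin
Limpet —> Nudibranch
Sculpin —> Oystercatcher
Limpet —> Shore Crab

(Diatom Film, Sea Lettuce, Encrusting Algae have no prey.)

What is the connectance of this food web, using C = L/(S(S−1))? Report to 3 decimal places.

C = 0.174

The web has S = 12 species and L = 23 feeding links.
C = L / (S(S−1)) = 23 / 132 = 0.1742 ≈ 0.174.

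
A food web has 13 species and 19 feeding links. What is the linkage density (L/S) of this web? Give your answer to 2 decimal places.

L/S = 1.46

There are L = 19 links among S = 13 species.
L/S = 19/13 = 1.4615 ≈ 1.46.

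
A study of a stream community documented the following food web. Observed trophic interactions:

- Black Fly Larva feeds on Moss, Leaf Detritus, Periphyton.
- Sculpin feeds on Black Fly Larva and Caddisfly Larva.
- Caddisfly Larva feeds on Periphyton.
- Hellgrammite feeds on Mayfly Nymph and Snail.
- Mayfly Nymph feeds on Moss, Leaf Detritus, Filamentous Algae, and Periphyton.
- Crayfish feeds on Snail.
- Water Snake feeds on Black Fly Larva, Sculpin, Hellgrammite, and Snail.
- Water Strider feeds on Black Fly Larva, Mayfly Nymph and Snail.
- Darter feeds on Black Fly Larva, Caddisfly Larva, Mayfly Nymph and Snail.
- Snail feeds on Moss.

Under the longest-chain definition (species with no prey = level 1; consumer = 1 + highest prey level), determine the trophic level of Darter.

Trophic level 3

Periphyton has no prey (basal) → level 1.
Black Fly Larva eats Periphyton (level 1); other prey at levels: Moss 1, Leaf Detritus 1 → level 2.
Darter eats Black Fly Larva (level 2); other prey at levels: Caddisfly Larva 2, Mayfly Nymph 2, Snail 2 → level 3.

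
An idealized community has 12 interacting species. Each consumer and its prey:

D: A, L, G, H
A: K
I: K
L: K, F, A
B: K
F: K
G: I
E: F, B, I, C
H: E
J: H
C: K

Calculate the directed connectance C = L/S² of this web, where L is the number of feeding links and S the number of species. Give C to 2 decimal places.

The web has S = 12 species and L = 19 feeding links.
C = L / S² = 19 / 144 = 0.1319 ≈ 0.13.

C = 0.13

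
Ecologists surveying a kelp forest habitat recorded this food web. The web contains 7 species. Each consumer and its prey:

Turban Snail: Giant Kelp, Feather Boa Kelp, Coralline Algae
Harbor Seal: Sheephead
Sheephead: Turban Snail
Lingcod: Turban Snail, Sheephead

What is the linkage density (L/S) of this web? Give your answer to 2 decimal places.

There are L = 7 links among S = 7 species.
L/S = 7/7 = 1.0000 ≈ 1.00.

L/S = 1.00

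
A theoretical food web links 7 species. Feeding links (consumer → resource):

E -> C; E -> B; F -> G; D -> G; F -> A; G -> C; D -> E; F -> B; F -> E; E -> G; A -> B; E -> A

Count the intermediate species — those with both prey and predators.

3

Intermediate species (has both prey and predators): G, A, E.
Count: 3.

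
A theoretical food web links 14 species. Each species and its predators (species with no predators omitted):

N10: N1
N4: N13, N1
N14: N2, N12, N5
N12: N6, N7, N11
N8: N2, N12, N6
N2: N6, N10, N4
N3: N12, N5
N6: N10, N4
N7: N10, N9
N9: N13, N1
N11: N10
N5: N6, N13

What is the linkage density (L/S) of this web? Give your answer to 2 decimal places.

L/S = 1.86

There are L = 26 links among S = 14 species.
L/S = 26/14 = 1.8571 ≈ 1.86.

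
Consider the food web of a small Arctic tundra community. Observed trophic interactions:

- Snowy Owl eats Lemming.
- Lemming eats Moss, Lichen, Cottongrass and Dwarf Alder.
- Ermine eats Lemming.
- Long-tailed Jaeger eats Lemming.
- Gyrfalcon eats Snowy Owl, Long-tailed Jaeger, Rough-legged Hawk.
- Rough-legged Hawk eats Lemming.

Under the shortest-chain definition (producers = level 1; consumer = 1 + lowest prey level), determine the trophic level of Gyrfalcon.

Moss is a producer → level 1.
Lemming eats Moss → level 2.
Rough-legged Hawk eats Lemming → level 3.
Gyrfalcon eats Rough-legged Hawk → level 4.
No prey of Gyrfalcon is below level 3, so 4 is the minimum.

Trophic level 4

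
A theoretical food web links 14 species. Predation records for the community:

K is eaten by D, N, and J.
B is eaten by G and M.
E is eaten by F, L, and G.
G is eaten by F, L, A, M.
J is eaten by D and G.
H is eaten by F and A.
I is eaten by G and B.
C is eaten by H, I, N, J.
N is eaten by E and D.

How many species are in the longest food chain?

5 species

One longest chain: C → N → E → G → L.
It has 5 species and 4 links.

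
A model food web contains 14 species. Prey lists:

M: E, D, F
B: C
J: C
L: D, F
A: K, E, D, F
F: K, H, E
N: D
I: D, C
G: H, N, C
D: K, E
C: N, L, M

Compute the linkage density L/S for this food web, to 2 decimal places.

L/S = 1.79

There are L = 25 links among S = 14 species.
L/S = 25/14 = 1.7857 ≈ 1.79.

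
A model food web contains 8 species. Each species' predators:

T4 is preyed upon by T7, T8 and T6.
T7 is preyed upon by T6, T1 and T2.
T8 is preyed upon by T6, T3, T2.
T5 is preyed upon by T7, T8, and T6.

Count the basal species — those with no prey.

Basal species (no prey listed): T4, T5.
Count: 2.

2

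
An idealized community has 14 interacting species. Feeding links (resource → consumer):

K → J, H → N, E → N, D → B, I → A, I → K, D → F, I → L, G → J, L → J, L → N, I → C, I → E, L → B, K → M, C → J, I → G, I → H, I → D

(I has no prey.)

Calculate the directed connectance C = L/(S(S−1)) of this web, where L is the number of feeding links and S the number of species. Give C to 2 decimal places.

C = 0.10

The web has S = 14 species and L = 19 feeding links.
C = L / (S(S−1)) = 19 / 182 = 0.1044 ≈ 0.10.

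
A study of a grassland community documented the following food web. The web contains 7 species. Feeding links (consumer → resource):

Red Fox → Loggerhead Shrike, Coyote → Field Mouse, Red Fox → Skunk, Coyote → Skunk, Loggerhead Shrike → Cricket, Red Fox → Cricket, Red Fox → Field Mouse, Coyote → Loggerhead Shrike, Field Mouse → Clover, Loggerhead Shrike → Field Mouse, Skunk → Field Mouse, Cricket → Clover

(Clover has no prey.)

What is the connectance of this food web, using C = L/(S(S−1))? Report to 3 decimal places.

C = 0.286

The web has S = 7 species and L = 12 feeding links.
C = L / (S(S−1)) = 12 / 42 = 0.2857 ≈ 0.286.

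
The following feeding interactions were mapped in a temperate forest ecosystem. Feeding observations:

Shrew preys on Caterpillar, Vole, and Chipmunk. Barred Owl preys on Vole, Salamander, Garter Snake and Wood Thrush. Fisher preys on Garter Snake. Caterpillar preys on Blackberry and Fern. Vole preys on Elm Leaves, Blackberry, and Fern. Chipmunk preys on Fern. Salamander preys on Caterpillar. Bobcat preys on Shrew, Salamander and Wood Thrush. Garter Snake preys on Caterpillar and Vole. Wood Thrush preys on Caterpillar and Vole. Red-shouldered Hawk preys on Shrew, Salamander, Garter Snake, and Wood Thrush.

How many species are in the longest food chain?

One longest chain: Blackberry → Caterpillar → Wood Thrush → Barred Owl.
It has 4 species and 3 links.

4 species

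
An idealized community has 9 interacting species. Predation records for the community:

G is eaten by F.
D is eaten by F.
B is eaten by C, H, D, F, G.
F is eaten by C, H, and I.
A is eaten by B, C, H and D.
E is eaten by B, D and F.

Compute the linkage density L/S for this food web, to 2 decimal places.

There are L = 17 links among S = 9 species.
L/S = 17/9 = 1.8889 ≈ 1.89.

L/S = 1.89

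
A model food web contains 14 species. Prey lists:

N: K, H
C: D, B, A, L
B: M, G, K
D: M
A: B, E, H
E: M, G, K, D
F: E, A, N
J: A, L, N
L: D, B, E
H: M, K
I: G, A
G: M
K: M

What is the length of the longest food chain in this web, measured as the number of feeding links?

One longest chain: M → G → B → L → C.
It has 5 species and 4 links.

4 links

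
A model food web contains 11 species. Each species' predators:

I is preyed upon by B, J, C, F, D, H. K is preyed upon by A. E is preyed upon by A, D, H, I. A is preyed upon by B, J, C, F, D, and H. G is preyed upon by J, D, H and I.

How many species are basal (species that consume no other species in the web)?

Basal species (no prey listed): G, K, E.
Count: 3.

3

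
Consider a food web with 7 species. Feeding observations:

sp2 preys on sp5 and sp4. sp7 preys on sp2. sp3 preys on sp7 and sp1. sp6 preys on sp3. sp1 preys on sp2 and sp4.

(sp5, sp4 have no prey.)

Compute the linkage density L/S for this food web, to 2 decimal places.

L/S = 1.14

There are L = 8 links among S = 7 species.
L/S = 8/7 = 1.1429 ≈ 1.14.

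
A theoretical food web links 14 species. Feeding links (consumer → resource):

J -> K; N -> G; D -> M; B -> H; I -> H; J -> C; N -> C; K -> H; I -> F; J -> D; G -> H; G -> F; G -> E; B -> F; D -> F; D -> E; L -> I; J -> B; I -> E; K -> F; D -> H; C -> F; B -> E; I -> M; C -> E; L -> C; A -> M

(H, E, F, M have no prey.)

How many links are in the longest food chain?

2 links

One longest chain: E → C → L.
It has 3 species and 2 links.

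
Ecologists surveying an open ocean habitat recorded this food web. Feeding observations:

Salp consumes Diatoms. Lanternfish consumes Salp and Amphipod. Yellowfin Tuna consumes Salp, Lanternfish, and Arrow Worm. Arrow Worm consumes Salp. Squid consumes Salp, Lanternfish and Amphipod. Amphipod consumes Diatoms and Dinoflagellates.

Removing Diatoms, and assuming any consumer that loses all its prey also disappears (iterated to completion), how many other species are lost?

Remove Diatoms.
Round 1: Salp (all prey gone) → extinct.
Round 2: Arrow Worm (all prey gone) → extinct.
No further losses. Total secondary extinctions: 2.

2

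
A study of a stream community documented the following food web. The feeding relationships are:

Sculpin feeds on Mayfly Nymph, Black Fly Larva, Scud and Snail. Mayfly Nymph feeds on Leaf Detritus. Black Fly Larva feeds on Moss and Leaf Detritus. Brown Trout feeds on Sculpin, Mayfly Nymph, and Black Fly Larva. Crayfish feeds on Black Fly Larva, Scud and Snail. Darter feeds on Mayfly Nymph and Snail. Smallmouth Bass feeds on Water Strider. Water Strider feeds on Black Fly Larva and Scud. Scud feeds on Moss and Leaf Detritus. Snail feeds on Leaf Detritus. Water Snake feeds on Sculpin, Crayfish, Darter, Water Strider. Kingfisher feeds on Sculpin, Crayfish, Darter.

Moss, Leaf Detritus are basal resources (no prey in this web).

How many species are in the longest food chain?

4 species

One longest chain: Moss → Scud → Crayfish → Water Snake.
It has 4 species and 3 links.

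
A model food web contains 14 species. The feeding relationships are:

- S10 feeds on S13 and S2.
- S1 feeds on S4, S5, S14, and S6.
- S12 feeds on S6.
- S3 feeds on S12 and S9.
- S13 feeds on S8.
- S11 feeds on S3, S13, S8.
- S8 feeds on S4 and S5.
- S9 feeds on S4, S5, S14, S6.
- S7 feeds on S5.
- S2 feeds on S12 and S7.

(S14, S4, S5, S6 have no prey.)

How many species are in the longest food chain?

One longest chain: S4 → S8 → S13 → S11.
It has 4 species and 3 links.

4 species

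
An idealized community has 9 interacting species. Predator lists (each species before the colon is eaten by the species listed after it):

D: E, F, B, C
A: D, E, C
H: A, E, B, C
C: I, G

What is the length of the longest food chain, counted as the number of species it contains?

5 species

One longest chain: H → A → D → C → I.
It has 5 species and 4 links.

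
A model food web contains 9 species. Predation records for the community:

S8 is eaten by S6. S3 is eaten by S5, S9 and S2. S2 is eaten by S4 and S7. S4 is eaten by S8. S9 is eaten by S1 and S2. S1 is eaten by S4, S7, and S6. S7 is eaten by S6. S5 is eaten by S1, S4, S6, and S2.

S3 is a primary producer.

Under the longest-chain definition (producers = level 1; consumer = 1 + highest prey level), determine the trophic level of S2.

Trophic level 3

S3 is a producer → level 1.
S9 eats S3 → level 2.
S2 eats S9 (level 2); other prey at levels: S3 1, S5 2 → level 3.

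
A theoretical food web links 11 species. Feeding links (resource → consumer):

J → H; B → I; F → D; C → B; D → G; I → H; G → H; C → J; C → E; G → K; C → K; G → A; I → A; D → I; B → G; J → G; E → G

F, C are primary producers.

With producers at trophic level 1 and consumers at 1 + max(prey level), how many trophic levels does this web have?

4

Producers (level 1): F, C.
F → D → I → A gives A level 4.
No species has a prey at level 4, so no species reaches level 5.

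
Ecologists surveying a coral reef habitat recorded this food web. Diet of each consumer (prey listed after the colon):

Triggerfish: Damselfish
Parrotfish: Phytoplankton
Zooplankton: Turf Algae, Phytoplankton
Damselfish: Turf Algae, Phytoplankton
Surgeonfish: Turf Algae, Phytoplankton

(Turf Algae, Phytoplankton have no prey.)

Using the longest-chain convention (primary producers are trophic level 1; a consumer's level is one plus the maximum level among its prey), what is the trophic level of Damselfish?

Turf Algae is a producer → level 1.
Damselfish eats Turf Algae (level 1); other prey at levels: Phytoplankton 1 → level 2.

Trophic level 2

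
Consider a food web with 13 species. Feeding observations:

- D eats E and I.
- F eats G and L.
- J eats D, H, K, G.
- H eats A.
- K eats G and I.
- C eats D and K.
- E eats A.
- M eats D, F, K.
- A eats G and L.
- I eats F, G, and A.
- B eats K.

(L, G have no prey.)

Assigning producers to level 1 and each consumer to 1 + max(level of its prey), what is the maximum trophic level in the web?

5

Producers (level 1): L, G.
L → A → I → K → B gives B level 5.
No species has a prey at level 5, so no species reaches level 6.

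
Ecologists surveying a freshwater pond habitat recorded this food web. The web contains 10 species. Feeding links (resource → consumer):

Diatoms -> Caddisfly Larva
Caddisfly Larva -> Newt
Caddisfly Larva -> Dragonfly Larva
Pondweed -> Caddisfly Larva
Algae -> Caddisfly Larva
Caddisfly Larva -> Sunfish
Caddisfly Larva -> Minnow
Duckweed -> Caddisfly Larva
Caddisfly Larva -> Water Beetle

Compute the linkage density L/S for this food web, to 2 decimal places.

There are L = 9 links among S = 10 species.
L/S = 9/10 = 0.9000 ≈ 0.90.

L/S = 0.90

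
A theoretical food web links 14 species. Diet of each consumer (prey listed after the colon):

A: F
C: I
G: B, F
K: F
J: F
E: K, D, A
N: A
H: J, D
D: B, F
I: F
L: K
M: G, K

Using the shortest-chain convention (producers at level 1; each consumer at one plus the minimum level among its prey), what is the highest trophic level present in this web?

3

Producers (level 1): B, F.
Following each consumer down to its lowest-level prey: B → G → M (levels 1 through 3).
All prey of M (G 2, K 2) are at level 2 or above, so M is at level 1 + 2 = 3.
Every consumer has at least one prey at level 2 or below, so none exceeds level 3.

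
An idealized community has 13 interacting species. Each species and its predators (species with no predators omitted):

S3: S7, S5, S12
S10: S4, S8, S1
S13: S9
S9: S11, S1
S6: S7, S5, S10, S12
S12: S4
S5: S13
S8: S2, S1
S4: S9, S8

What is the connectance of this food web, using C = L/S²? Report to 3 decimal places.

C = 0.112

The web has S = 13 species and L = 19 feeding links.
C = L / S² = 19 / 169 = 0.1124 ≈ 0.112.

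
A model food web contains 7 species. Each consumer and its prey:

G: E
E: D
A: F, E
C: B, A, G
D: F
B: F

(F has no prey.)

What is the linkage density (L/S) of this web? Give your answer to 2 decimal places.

There are L = 9 links among S = 7 species.
L/S = 9/7 = 1.2857 ≈ 1.29.

L/S = 1.29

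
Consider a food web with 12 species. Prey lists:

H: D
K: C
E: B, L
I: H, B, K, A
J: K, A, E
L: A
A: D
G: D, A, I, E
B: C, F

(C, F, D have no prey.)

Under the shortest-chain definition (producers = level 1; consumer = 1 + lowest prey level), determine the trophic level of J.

Trophic level 3

C is a producer → level 1.
K eats C → level 2.
J eats K → level 3.
No prey of J is below level 2, so 3 is the minimum.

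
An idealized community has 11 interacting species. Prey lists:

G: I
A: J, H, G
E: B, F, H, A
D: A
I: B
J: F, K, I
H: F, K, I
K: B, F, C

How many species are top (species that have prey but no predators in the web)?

2

Top species (has prey, but nothing eats it): D, E.
Count: 2.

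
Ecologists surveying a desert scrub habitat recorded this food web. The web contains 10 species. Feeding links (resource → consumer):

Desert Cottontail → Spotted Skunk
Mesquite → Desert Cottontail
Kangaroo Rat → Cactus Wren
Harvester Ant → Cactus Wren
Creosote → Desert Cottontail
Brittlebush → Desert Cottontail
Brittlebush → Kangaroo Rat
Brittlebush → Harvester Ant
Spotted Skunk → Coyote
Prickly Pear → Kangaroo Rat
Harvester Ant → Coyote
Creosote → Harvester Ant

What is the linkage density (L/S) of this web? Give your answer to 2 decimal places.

L/S = 1.20

There are L = 12 links among S = 10 species.
L/S = 12/10 = 1.2000 ≈ 1.20.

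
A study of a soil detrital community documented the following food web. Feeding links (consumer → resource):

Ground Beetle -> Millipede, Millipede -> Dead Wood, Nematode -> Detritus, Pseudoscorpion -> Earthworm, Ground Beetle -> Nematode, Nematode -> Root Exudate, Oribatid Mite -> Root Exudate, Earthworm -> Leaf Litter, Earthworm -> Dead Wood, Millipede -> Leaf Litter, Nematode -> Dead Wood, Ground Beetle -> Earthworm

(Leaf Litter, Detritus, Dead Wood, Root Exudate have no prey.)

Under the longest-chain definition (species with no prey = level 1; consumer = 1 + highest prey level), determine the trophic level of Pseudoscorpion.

Trophic level 3

Leaf Litter has no prey (basal) → level 1.
Earthworm eats Leaf Litter (level 1); other prey at levels: Dead Wood 1 → level 2.
Pseudoscorpion eats Earthworm → level 3.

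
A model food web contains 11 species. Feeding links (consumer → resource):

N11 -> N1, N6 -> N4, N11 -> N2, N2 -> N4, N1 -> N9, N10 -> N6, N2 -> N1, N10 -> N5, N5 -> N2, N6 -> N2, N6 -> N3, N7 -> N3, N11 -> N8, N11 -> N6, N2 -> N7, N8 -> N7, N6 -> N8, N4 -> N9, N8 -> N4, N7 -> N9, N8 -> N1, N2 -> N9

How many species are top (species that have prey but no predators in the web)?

2

Top species (has prey, but nothing eats it): N10, N11.
Count: 2.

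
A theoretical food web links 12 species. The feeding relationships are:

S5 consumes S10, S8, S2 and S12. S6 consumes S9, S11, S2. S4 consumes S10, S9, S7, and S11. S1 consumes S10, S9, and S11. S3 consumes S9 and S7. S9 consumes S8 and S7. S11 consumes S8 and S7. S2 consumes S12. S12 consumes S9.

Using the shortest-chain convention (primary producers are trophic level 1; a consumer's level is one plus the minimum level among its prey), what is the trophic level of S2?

Trophic level 4

S7 is a producer → level 1.
S9 eats S7 → level 2.
S12 eats S9 → level 3.
S2 eats S12 → level 4.
No prey of S2 is below level 3, so 4 is the minimum.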